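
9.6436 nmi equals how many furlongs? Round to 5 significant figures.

1 nautical mile = 9.20624 furlongs.
9.6436 × 9.20624 ≈ 88.781 furlong.

88.781 furlongs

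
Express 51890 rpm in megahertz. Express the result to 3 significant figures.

0.000865 MHz

1 revolution per minute = 1.66667e-8 megahertz.
So 51890 × 1.66667e-8 ≈ 0.000865 MHz.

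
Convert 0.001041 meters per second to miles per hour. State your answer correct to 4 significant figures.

0.002329 mph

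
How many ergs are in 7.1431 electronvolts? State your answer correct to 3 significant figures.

1 electronvolt = 1.60218e-12 erg.
Thus 7.1431 × 1.60218e-12 ≈ 1.14e-11 erg.

1.14e-11 erg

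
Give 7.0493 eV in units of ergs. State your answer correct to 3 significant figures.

1.13 × 10^-11 erg

1 eV = 1.60218 × 10^-12 ergs.
So 7.0493 × 1.60218 × 10^-12 ≈ 1.13 × 10^-11 erg.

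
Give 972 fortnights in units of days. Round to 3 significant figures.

1 fortnight = 14.0000 d.
Then 972 × 14.0000 ≈ 13600 d.

13600 d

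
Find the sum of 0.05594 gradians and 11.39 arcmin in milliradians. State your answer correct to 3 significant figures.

4.19 mrad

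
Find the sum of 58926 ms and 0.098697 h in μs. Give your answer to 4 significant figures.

4.142 × 10^8 microseconds

58926 ms = 5.89260 × 10^7 μs and 0.098697 h = 3.55309 × 10^8 μs.
5.89260 × 10^7 + 3.55309 × 10^8 ≈ 4.142 × 10^8 μs.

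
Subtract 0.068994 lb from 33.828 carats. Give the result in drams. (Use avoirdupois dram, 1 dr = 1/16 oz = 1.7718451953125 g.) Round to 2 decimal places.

-13.84 dr

33.828 ct = 3.81839 dr and 0.068994 lb = 17.6625 dr.
3.81839 − 17.6625 ≈ -13.84 dr.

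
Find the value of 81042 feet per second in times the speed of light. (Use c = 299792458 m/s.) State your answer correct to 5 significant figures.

1 foot per second = 1.016703 × 10^-9 times the speed of light.
81042 × 1.016703 × 10^-9 ≈ 8.2396 × 10^-5 c.

8.2396 × 10^-5 c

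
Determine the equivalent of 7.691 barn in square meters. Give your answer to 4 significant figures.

7.691 × 10^-28 m²

1 barn = 1.00000 × 10^-28 m².
7.691 × 1.00000 × 10^-28 ≈ 7.691 × 10^-28 m².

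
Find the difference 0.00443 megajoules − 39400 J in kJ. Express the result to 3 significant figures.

0.00443 MJ = 4.43000 kJ and 39400 J = 39.4000 kJ.
4.43000 − 39.4000 ≈ -35.0 kJ.

-35.0 kilojoules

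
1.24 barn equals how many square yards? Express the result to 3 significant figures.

1 barn = 1.19599e-28 square yards.
1.24 × 1.19599e-28 ≈ 1.48e-28 yd².

1.48e-28 square yards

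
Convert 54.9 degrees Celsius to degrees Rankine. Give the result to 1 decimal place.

590.5 degrees Rankine

°R = (°C + 273.15) × 9/5.
Applying the formula gives 590.5 °R.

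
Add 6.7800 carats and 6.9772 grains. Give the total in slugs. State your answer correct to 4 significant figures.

0.0001239 slug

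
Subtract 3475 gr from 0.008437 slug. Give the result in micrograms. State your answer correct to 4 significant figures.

-1.020e+8 μg

0.008437 slug = 1.23129e+8 μg and 3475 gr = 2.25176e+8 μg.
1.23129e+8 − 2.25176e+8 ≈ -1.020e+8 μg.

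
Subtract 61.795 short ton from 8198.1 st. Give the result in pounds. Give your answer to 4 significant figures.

-8817 lb

8198.1 st = 114773 lb and 61.795 short ton = 123590 lb.
114773 − 123590 ≈ -8817 lb.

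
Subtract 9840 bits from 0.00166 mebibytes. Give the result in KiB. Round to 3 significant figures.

0.499 KiB

0.00166 MiB = 1.69984 KiB and 9840 bit = 1.20117 KiB.
1.69984 − 1.20117 ≈ 0.499 KiB.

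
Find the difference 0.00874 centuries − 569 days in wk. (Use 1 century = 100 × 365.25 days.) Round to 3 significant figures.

-35.7 wk

0.00874 century = 45.6041 wk and 569 d = 81.2857 wk.
45.6041 − 81.2857 ≈ -35.7 wk.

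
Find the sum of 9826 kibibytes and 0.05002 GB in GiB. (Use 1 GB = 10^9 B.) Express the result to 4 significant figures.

0.05596 gibibytes

9826 KiB = 0.00937080 GiB and 0.05002 GB = 0.0465848 GiB.
0.00937080 + 0.0465848 ≈ 0.05596 GiB.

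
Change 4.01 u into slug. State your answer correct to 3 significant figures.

4.56 × 10^-28 slug

1 u = 1.13783 × 10^-28 slugs.
Then 4.01 × 1.13783 × 10^-28 ≈ 4.56 × 10^-28 slug.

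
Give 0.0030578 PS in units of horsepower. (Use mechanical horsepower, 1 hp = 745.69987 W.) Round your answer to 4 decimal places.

1 PS = 0.986320 horsepower.
Thus 0.0030578 × 0.986320 ≈ 0.0030 hp.

0.0030 horsepower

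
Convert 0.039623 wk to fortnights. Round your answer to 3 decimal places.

0.020 fortnight

1 wk = 0.500000 fortnight.
Then 0.039623 × 0.500000 ≈ 0.020 fortnight.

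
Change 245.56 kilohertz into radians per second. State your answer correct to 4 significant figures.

1.543 × 10^6 rad/s

1 kilohertz = 6283.19 rad/s.
So 245.56 × 6283.19 ≈ 1.543 × 10^6 rad/s.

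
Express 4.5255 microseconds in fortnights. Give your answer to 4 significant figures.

1 microsecond = 8.26720 × 10^-13 fortnight.
Then 4.5255 × 8.26720 × 10^-13 ≈ 3.741 × 10^-12 fortnight.

3.741 × 10^-12 fortnights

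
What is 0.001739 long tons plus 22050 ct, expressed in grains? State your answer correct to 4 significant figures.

0.001739 long ton = 27267.5 gr and 22050 ct = 68056.7 gr.
27267.5 + 68056.7 ≈ 95320 gr.

95320 gr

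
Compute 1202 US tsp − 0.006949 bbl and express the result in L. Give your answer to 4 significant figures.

4.820 liters

1202 US tsp = 5.92456 L and 0.006949 bbl = 1.10480 L.
5.92456 − 1.10480 ≈ 4.820 L.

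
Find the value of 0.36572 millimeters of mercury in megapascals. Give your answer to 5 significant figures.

4.8759e-5 MPa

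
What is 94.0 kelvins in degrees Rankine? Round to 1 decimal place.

°R = K × 9/5.
Applying the formula gives 169.2 °R.

169.2 degrees Rankine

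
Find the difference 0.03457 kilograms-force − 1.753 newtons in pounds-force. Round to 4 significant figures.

-0.3179 pounds-force

0.03457 kgf = 0.0762138 lbf and 1.753 N = 0.394090 lbf.
0.0762138 − 0.394090 ≈ -0.3179 lbf.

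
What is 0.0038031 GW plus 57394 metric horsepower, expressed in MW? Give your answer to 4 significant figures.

46.02 MW

0.0038031 GW = 3.80310 MW and 57394 PS = 42.2132 MW.
3.80310 + 42.2132 ≈ 46.02 MW.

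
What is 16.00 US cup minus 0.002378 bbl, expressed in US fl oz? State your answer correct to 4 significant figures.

115.2 US fl oz

16.00 US cup = 128.000 US fl oz and 0.002378 bbl = 12.7841 US fl oz.
128.000 − 12.7841 ≈ 115.2 US fl oz.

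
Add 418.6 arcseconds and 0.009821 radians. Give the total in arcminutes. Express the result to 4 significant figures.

40.74 arcmin

418.6 arcsec = 6.97667 arcmin and 0.009821 rad = 33.7621 arcmin.
6.97667 + 33.7621 ≈ 40.74 arcmin.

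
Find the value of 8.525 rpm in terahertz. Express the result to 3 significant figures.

1.42e-13 THz

1 rpm = 1.66667e-14 terahertz.
8.525 × 1.66667e-14 ≈ 1.42e-13 THz.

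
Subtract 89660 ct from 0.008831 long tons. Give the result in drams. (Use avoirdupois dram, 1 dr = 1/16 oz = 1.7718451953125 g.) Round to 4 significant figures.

-5056 dr

0.008831 long ton = 5064.05 dr and 89660 ct = 10120.5 dr.
5064.05 − 10120.5 ≈ -5056 dr.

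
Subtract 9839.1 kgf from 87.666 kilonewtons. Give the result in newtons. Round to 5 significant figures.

-8822.6 N

87.666 kN = 87666.0 N and 9839.1 kgf = 96488.6 N.
87666.0 − 96488.6 ≈ -8822.6 N.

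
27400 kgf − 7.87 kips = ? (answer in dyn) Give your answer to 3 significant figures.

2.34 × 10^10 dyn

27400 kgf = 2.68702 × 10^10 dyn and 7.87 kip = 3.50075 × 10^9 dyn.
2.68702 × 10^10 − 3.50075 × 10^9 ≈ 2.34 × 10^10 dyn.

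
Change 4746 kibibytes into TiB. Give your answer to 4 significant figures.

4.420e-6 TiB

1 kibibyte = 9.31323e-10 TiB.
Thus 4746 × 9.31323e-10 ≈ 4.420e-6 TiB.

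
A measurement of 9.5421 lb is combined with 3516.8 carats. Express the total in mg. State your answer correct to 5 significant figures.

9.5421 lb = 4.32822e+6 mg and 3516.8 ct = 703360 mg.
4.32822e+6 + 703360 ≈ 5.0316e+6 mg.

5.0316e+6 milligrams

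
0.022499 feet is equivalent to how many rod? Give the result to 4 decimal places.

1 foot = 0.0606061 rod.
Then 0.022499 × 0.0606061 ≈ 0.0014 rod.

0.0014 rods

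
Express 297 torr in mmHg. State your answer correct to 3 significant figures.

297 millimeters of mercury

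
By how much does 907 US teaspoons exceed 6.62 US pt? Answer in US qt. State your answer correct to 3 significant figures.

1.41 US quarts

907 US tsp = 4.72396 US qt and 6.62 US pt = 3.31000 US qt.
4.72396 − 3.31000 ≈ 1.41 US qt.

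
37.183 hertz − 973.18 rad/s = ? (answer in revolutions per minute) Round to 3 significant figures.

37.183 Hz = 2230.98 rpm and 973.18 rad/s = 9293.18 rpm.
2230.98 − 9293.18 ≈ -7060 rpm.

-7060 rpm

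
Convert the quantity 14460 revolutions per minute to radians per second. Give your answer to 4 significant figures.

1514 radians per second

1 rpm = 0.104720 rad/s.
So 14460 × 0.104720 ≈ 1514 rad/s.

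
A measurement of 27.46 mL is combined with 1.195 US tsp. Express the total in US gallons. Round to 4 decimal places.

0.0088 US gallons

27.46 mL = 0.00725416 US gal and 1.195 US tsp = 0.00155599 US gal.
0.00725416 + 0.00155599 ≈ 0.0088 US gal.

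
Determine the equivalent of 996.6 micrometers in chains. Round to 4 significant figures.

4.954e-5 chain

1 μm = 4.97097e-8 chain.
Then 996.6 × 4.97097e-8 ≈ 4.954e-5 chain.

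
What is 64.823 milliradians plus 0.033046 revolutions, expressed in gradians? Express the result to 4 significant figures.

64.823 mrad = 4.12676 grad and 0.033046 rev = 13.2184 grad.
4.12676 + 13.2184 ≈ 17.35 grad.

17.35 grad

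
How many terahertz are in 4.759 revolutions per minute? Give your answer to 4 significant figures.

7.932e-14 THz

1 rpm = 1.66667e-14 THz.
So 4.759 × 1.66667e-14 ≈ 7.932e-14 THz.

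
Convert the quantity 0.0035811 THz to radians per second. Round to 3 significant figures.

2.25e+10 radians per second

1 terahertz = 6.28319e+12 rad/s.
0.0035811 × 6.28319e+12 ≈ 2.25e+10 rad/s.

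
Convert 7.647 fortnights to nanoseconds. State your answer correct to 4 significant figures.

9.250 × 10^15 ns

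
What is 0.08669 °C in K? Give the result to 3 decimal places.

273.237 K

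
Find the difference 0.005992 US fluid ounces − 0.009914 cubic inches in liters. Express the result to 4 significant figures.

1.474e-5 L

0.005992 US fl oz = 0.000177205 L and 0.009914 in³ = 0.000162461 L.
0.000177205 − 0.000162461 ≈ 1.474e-5 L.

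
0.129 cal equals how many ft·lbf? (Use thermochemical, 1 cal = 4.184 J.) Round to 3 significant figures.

1 cal = 3.08596 ft·lbf.
Thus 0.129 × 3.08596 ≈ 0.398 ft·lbf.

0.398 foot-pounds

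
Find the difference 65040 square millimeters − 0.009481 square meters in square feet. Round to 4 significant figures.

65040 mm² = 0.700085 ft² and 0.009481 m² = 0.102053 ft².
0.700085 − 0.102053 ≈ 0.5980 ft².

0.5980 square feet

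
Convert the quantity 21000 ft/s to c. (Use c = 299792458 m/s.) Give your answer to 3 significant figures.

2.14e-5 c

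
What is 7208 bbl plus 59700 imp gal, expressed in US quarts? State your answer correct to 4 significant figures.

1.498e+6 US qt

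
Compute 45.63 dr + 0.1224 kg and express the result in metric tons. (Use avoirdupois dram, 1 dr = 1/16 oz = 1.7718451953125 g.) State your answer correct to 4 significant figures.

45.63 dr = 8.08493e-5 t and 0.1224 kg = 0.000122400 t.
8.08493e-5 + 0.000122400 ≈ 0.0002032 t.

0.0002032 t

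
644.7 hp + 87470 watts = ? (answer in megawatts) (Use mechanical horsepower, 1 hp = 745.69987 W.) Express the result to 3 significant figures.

0.568 MW

644.7 hp = 0.480753 MW and 87470 W = 0.0874700 MW.
0.480753 + 0.0874700 ≈ 0.568 MW.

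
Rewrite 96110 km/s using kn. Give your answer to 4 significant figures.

1 km/s = 1943.84 kn.
96110 × 1943.84 ≈ 1.868e+8 kn.

1.868e+8 kn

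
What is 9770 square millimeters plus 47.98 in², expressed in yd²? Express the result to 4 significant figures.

0.04871 square yards

9770 mm² = 0.0116848 yd² and 47.98 in² = 0.0370216 yd².
0.0116848 + 0.0370216 ≈ 0.04871 yd².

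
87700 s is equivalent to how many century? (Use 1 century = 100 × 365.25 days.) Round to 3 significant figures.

1 s = 3.16881 × 10^-10 century.
Thus 87700 × 3.16881 × 10^-10 ≈ 2.78 × 10^-5 century.

2.78 × 10^-5 century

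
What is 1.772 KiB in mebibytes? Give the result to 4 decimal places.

1 KiB = 0.0009765625 mebibytes.
So 1.772 × 0.0009765625 ≈ 0.0017 MiB.

0.0017 MiB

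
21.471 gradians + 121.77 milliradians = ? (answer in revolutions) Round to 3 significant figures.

0.0731 revolutions

21.471 grad = 0.0536775 rev and 121.77 mrad = 0.0193803 rev.
0.0536775 + 0.0193803 ≈ 0.0731 rev.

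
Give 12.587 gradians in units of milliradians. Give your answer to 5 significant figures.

197.72 milliradians

1 grad = 15.7080 milliradians.
So 12.587 × 15.7080 ≈ 197.72 mrad.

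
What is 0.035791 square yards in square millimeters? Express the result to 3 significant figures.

29900 square millimeters

1 square yard = 836127 square millimeters.
So 0.035791 × 836127 ≈ 29900 mm².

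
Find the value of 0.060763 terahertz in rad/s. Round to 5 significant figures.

3.8179e+11 rad/s

1 terahertz = 6.28319e+12 radians per second.
Thus 0.060763 × 6.28319e+12 ≈ 3.8179e+11 rad/s.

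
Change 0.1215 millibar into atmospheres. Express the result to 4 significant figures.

0.0001199 atmospheres

1 mbar = 0.000986923 atmospheres.
Thus 0.1215 × 0.000986923 ≈ 0.0001199 atm.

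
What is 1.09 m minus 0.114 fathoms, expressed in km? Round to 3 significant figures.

1.09 m = 0.00109000 km and 0.114 fathom = 0.000208483 km.
0.00109000 − 0.000208483 ≈ 0.000882 km.

0.000882 km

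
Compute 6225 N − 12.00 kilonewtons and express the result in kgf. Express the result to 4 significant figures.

-588.9 kgf

6225 N = 634.773 kgf and 12.00 kN = 1223.66 kgf.
634.773 − 1223.66 ≈ -588.9 kgf.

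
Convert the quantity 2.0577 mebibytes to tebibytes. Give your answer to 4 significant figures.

1.962 × 10^-6 TiB

1 MiB = 9.53674 × 10^-7 tebibytes.
So 2.0577 × 9.53674 × 10^-7 ≈ 1.962 × 10^-6 TiB.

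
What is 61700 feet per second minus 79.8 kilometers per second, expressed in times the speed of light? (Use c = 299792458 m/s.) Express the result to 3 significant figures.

-0.000203 c

61700 ft/s = 6.27306e-5 c and 79.8 km/s = 0.000266184 c.
6.27306e-5 − 0.000266184 ≈ -0.000203 c.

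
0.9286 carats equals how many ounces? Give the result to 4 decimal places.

1 carat = 0.00705479 ounces.
Thus 0.9286 × 0.00705479 ≈ 0.0066 oz.

0.0066 oz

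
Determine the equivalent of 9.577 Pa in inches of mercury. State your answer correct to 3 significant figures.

0.00283 inches of mercury

1 Pa = 0.000295300 inches of mercury.
So 9.577 × 0.000295300 ≈ 0.00283 inHg.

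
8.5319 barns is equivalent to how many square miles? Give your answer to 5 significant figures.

3.2942e-34 mi²

1 barn = 3.86102e-35 mi².
So 8.5319 × 3.86102e-35 ≈ 3.2942e-34 mi².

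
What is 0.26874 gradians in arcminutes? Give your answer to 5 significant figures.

1 grad = 54.0000 arcminutes.
Then 0.26874 × 54.0000 ≈ 14.512 arcmin.

14.512 arcmin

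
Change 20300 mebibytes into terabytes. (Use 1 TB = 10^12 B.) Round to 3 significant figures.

1 mebibyte = 1.04858e-6 terabytes.
So 20300 × 1.04858e-6 ≈ 0.0213 TB.

0.0213 TB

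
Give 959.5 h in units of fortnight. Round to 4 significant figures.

1 hour = 0.00297619 fortnights.
So 959.5 × 0.00297619 ≈ 2.856 fortnight.

2.856 fortnight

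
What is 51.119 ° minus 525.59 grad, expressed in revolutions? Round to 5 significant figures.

51.119 ° = 0.1419972 rev and 525.59 grad = 1.313975 rev.
0.1419972 − 1.313975 ≈ -1.1720 rev.

-1.1720 rev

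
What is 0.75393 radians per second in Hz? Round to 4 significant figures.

0.1200 Hz

1 radian per second = 0.159155 Hz.
Thus 0.75393 × 0.159155 ≈ 0.1200 Hz.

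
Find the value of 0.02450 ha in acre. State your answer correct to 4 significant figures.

1 ha = 2.47105 acre.
So 0.02450 × 2.47105 ≈ 0.06054 acre.

0.06054 acres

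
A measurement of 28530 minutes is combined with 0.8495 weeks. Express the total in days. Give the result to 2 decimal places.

25.76 d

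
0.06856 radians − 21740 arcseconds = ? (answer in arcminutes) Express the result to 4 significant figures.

-126.6 arcmin

0.06856 rad = 235.692 arcmin and 21740 arcsec = 362.333 arcmin.
235.692 − 362.333 ≈ -126.6 arcmin.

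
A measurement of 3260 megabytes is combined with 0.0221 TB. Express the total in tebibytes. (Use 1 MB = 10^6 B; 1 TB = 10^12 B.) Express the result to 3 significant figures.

0.0231 tebibytes

3260 MB = 0.00296495 TiB and 0.0221 TB = 0.0200998 TiB.
0.00296495 + 0.0200998 ≈ 0.0231 TiB.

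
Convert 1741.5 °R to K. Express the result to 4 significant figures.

967.5 kelvins

°R = K × 9/5.
Applying the formula gives 967.5 K.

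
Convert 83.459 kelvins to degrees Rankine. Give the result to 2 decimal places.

150.23 degrees Rankine

°R = K × 9/5.
Applying the formula gives 150.23 °R.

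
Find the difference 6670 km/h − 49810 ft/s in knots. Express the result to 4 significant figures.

6670 km/h = 3601.51 kn and 49810 ft/s = 29511.6 kn.
3601.51 − 29511.6 ≈ -25910 kn.

-25910 knots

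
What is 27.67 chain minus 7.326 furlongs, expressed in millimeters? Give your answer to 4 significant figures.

27.67 chain = 556632 mm and 7.326 furlong = 1.47376 × 10^6 mm.
556632 − 1.47376 × 10^6 ≈ -917100 mm.

-917100 mm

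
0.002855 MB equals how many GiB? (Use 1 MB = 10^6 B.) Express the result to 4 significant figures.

2.659 × 10^-6 gibibytes

1 MB = 0.000931323 GiB.
Thus 0.002855 × 0.000931323 ≈ 2.659 × 10^-6 GiB.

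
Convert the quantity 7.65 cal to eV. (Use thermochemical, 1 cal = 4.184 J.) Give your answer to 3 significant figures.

2.00 × 10^20 eV

1 cal = 2.61145 × 10^19 electronvolts.
Then 7.65 × 2.61145 × 10^19 ≈ 2.00 × 10^20 eV.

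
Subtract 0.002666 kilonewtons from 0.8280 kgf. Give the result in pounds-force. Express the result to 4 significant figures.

1.226 lbf

0.8280 kgf = 1.82543 lbf and 0.002666 kN = 0.599341 lbf.
1.82543 − 0.599341 ≈ 1.226 lbf.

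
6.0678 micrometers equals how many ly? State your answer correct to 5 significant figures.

6.4137 × 10^-22 ly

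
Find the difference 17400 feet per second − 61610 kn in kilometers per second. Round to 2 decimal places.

-26.39 km/s

17400 ft/s = 5.30352 km/s and 61610 kn = 31.6949 km/s.
5.30352 − 31.6949 ≈ -26.39 km/s.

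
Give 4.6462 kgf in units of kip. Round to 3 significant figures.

0.0102 kip

1 kilogram-force = 0.00220462 kip.
4.6462 × 0.00220462 ≈ 0.0102 kip.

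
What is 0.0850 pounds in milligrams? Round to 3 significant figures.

38600 mg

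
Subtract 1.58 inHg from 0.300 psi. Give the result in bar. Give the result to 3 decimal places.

0.300 psi = 0.0206843 bar and 1.58 inHg = 0.0535049 bar.
0.0206843 − 0.0535049 ≈ -0.033 bar.

-0.033 bar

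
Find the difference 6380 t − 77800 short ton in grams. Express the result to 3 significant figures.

6380 t = 6.38000 × 10^9 g and 77800 short ton = 7.05790 × 10^10 g.
6.38000 × 10^9 − 7.05790 × 10^10 ≈ -6.42 × 10^10 g.

-6.42 × 10^10 g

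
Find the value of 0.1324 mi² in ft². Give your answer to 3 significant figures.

3.69 × 10^6 ft²

1 mi² = 2.78784 × 10^7 ft².
So 0.1324 × 2.78784 × 10^7 ≈ 3.69 × 10^6 ft².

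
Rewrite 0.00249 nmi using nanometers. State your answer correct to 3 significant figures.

1 nmi = 1.85200e+12 nm.
So 0.00249 × 1.85200e+12 ≈ 4.61e+9 nm.

4.61e+9 nanometers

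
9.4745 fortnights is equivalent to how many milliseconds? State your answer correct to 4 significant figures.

1 fortnight = 1.20960 × 10^9 milliseconds.
Then 9.4745 × 1.20960 × 10^9 ≈ 1.146 × 10^10 ms.

1.146 × 10^10 milliseconds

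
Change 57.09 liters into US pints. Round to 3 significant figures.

1 liter = 2.11338 US pints.
Thus 57.09 × 2.11338 ≈ 121 US pt.

121 US pt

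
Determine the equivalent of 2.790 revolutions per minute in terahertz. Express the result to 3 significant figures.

4.65 × 10^-14 terahertz

1 revolution per minute = 1.66667 × 10^-14 terahertz.
Then 2.790 × 1.66667 × 10^-14 ≈ 4.65 × 10^-14 THz.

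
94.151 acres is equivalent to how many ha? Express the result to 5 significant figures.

1 acre = 0.404686 ha.
94.151 × 0.404686 ≈ 38.102 ha.

38.102 ha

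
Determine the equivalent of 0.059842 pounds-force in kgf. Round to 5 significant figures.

1 pound-force = 0.453592 kgf.
Thus 0.059842 × 0.453592 ≈ 0.027144 kgf.

0.027144 kgf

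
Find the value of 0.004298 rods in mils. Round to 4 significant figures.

851.0 mils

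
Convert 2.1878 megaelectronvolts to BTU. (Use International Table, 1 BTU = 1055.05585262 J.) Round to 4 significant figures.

3.322e-16 British thermal units

1 MeV = 1.51857e-16 British thermal units.
2.1878 × 1.51857e-16 ≈ 3.322e-16 BTU.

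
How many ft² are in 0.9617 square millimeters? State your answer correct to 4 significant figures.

1 mm² = 1.07639e-5 square feet.
Then 0.9617 × 1.07639e-5 ≈ 1.035e-5 ft².

1.035e-5 square feet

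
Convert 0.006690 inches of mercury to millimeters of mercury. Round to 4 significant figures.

1 inch of mercury = 25.4000 mmHg.
0.006690 × 25.4000 ≈ 0.1699 mmHg.

0.1699 millimeters of mercury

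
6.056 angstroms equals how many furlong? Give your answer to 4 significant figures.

3.010e-12 furlongs

1 Å = 4.97097e-13 furlongs.
So 6.056 × 4.97097e-13 ≈ 3.010e-12 furlong.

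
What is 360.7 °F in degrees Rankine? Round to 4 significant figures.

°R = °F + 459.67.
Applying the formula gives 820.4 °R.

820.4 degrees Rankine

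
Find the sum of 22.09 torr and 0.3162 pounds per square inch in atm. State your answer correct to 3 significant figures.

0.0506 atmospheres

22.09 torr = 0.0290658 atm and 0.3162 psi = 0.0215161 atm.
0.0290658 + 0.0215161 ≈ 0.0506 atm.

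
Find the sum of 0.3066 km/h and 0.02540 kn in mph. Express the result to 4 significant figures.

0.2197 mph

0.3066 km/h = 0.190512 mph and 0.02540 kn = 0.0292298 mph.
0.190512 + 0.0292298 ≈ 0.2197 mph.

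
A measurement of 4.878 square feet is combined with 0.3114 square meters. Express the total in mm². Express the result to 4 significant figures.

4.878 ft² = 453181 mm² and 0.3114 m² = 311400 mm².
453181 + 311400 ≈ 764600 mm².

764600 mm²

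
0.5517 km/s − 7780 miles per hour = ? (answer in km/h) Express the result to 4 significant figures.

0.5517 km/s = 1986.12 km/h and 7780 mph = 12520.7 km/h.
1986.12 − 12520.7 ≈ -10530 km/h.

-10530 km/h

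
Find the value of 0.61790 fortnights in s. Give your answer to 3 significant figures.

1 fortnight = 1.20960 × 10^6 s.
0.61790 × 1.20960 × 10^6 ≈ 747000 s.

747000 s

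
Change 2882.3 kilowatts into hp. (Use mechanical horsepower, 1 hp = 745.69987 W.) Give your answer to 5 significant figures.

3865.2 hp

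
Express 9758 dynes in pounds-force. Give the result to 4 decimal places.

0.0219 pounds-force

1 dyne = 2.24809e-6 lbf.
Thus 9758 × 2.24809e-6 ≈ 0.0219 lbf.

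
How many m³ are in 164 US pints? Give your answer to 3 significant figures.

0.0776 m³

1 US pint = 0.000473176 cubic meters.
164 × 0.000473176 ≈ 0.0776 m³.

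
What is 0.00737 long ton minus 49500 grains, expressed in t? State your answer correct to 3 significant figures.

0.00737 long ton = 0.00748827 t and 49500 gr = 0.00320755 t.
0.00748827 − 0.00320755 ≈ 0.00428 t.

0.00428 metric tons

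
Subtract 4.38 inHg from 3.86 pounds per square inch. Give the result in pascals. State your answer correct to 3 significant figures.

11800 Pa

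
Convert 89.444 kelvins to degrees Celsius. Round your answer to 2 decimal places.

-183.71 °C

K = °C + 273.15.
Applying the formula gives -183.71 °C.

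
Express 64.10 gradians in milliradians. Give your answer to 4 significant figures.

1 grad = 15.7080 mrad.
Then 64.10 × 15.7080 ≈ 1007 mrad.

1007 mrad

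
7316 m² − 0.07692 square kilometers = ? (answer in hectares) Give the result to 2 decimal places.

7316 m² = 0.731600 ha and 0.07692 km² = 7.69200 ha.
0.731600 − 7.69200 ≈ -6.96 ha.

-6.96 ha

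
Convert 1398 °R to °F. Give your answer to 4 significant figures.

°R = °F + 459.67.
Applying the formula gives 938.3 °F.

938.3 °F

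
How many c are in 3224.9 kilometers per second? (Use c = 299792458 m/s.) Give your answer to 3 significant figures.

0.0108 c

1 km/s = 3.33564 × 10^-6 c.
So 3224.9 × 3.33564 × 10^-6 ≈ 0.0108 c.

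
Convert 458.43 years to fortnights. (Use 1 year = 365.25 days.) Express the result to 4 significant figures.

1 yr = 26.0893 fortnights.
458.43 × 26.0893 ≈ 11960 fortnight.

11960 fortnights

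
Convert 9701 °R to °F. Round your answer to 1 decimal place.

°R = °F + 459.67.
Applying the formula gives 9241.3 °F.

9241.3 °F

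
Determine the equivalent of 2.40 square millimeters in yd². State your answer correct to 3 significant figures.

2.87e-6 yd²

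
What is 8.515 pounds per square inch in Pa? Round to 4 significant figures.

1 pound per square inch = 6894.76 pascals.
Then 8.515 × 6894.76 ≈ 58710 Pa.

58710 pascals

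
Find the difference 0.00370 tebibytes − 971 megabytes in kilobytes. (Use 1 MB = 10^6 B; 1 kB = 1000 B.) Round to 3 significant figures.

3.10e+6 kB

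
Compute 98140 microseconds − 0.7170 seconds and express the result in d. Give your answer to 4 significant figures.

98140 μs = 1.13588 × 10^-6 d and 0.7170 s = 8.29861 × 10^-6 d.
1.13588 × 10^-6 − 8.29861 × 10^-6 ≈ -7.163 × 10^-6 d.

-7.163 × 10^-6 d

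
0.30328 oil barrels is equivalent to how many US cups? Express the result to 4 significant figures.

1 bbl = 672.000 US cup.
0.30328 × 672.000 ≈ 203.8 US cup.

203.8 US cup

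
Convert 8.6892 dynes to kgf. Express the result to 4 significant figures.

1 dyn = 1.01972e-6 kgf.
Then 8.6892 × 1.01972e-6 ≈ 8.861e-6 kgf.

8.861e-6 kilograms-force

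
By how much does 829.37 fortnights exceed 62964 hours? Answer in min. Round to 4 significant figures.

1.294 × 10^7 min

829.37 fortnight = 1.67201 × 10^7 min and 62964 h = 3.77784 × 10^6 min.
1.67201 × 10^7 − 3.77784 × 10^6 ≈ 1.294 × 10^7 min.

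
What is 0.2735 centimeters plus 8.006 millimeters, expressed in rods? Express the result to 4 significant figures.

0.002136 rod

0.2735 cm = 0.000543824 rod and 8.006 mm = 0.00159190 rod.
0.000543824 + 0.00159190 ≈ 0.002136 rod.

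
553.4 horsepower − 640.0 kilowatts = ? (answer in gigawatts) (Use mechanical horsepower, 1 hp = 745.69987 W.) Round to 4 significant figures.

-0.0002273 GW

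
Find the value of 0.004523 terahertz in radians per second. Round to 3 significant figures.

1 terahertz = 6.28319e+12 rad/s.
0.004523 × 6.28319e+12 ≈ 2.84e+10 rad/s.

2.84e+10 rad/s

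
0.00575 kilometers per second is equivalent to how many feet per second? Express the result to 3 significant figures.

18.9 ft/s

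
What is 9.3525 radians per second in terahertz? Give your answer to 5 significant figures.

1.4885e-12 THz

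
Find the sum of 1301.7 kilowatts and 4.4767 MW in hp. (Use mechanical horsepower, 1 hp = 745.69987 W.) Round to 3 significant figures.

7750 hp

1301.7 kW = 1745.61 hp and 4.4767 MW = 6003.35 hp.
1745.61 + 6003.35 ≈ 7750 hp.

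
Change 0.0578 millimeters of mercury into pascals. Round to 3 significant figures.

7.71 pascals

1 mmHg = 133.322 pascals.
0.0578 × 133.322 ≈ 7.71 Pa.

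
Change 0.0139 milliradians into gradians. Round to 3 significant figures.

0.000885 gradians

1 mrad = 0.0636620 grad.
0.0139 × 0.0636620 ≈ 0.000885 grad.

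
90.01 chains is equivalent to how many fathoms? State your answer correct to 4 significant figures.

1 chain = 11.0000 fathom.
90.01 × 11.0000 ≈ 990.1 fathom.

990.1 fathoms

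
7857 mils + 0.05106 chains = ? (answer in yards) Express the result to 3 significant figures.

1.34 yd

7857 mil = 0.218250 yd and 0.05106 chain = 1.12332 yd.
0.218250 + 1.12332 ≈ 1.34 yd.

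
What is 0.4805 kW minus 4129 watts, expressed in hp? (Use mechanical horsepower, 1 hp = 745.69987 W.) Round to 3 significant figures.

0.4805 kW = 0.644361 hp and 4129 W = 5.53708 hp.
0.644361 − 5.53708 ≈ -4.89 hp.

-4.89 horsepower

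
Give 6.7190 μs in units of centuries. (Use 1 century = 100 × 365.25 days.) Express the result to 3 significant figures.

2.13 × 10^-15 century

1 microsecond = 3.16881 × 10^-16 century.
So 6.7190 × 3.16881 × 10^-16 ≈ 2.13 × 10^-15 century.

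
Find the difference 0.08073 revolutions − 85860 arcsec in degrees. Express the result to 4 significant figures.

0.08073 rev = 29.0628 ° and 85860 arcsec = 23.8500 °.
29.0628 − 23.8500 ≈ 5.213 °.

5.213 °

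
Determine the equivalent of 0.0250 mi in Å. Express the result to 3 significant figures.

1 mi = 1.60934 × 10^13 Å.
So 0.0250 × 1.60934 × 10^13 ≈ 4.02 × 10^11 Å.

4.02 × 10^11 angstroms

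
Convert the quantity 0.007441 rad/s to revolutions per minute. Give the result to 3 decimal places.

1 radian per second = 9.54930 rpm.
So 0.007441 × 9.54930 ≈ 0.071 rpm.

0.071 rpm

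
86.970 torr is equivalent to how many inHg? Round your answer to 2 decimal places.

1 torr = 0.0393701 inHg.
Then 86.970 × 0.0393701 ≈ 3.42 inHg.

3.42 inches of mercury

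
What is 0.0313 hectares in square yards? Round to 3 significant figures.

374 yd²

1 ha = 11959.9 yd².
0.0313 × 11959.9 ≈ 374 yd².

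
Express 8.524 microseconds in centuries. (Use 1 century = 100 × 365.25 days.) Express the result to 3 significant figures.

1 microsecond = 3.16881e-16 century.
8.524 × 3.16881e-16 ≈ 2.70e-15 century.

2.70e-15 century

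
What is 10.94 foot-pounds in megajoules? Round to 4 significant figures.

1.483 × 10^-5 megajoules

1 ft·lbf = 1.35582 × 10^-6 MJ.
Then 10.94 × 1.35582 × 10^-6 ≈ 1.483 × 10^-5 MJ.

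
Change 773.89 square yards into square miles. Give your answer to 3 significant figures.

0.000250 mi²

1 square yard = 3.22831 × 10^-7 mi².
773.89 × 3.22831 × 10^-7 ≈ 0.000250 mi².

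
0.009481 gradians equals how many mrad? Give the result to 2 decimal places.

0.15 mrad

1 gradian = 15.7080 mrad.
So 0.009481 × 15.7080 ≈ 0.15 mrad.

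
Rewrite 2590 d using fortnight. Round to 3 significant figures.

1 d = 0.0714286 fortnight.
Thus 2590 × 0.0714286 ≈ 185 fortnight.

185 fortnights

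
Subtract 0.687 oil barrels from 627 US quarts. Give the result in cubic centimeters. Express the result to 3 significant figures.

484000 cm³

627 US qt = 593363 cm³ and 0.687 bbl = 109224 cm³.
593363 − 109224 ≈ 484000 cm³.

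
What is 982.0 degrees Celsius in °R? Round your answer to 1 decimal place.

2259.3 °R

°R = (°C + 273.15) × 9/5.
Applying the formula gives 2259.3 °R.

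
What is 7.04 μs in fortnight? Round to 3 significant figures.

1 microsecond = 8.26720e-13 fortnight.
Thus 7.04 × 8.26720e-13 ≈ 5.82e-12 fortnight.

5.82e-12 fortnights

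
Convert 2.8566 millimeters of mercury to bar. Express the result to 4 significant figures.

1 mmHg = 0.00133322 bar.
Thus 2.8566 × 0.00133322 ≈ 0.003808 bar.

0.003808 bar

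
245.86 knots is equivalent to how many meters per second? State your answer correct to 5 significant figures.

126.48 m/s

1 kn = 0.514444 m/s.
Then 245.86 × 0.514444 ≈ 126.48 m/s.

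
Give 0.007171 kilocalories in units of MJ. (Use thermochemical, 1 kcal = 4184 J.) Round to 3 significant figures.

3.00 × 10^-5 MJ

1 kilocalorie = 0.00418400 MJ.
Then 0.007171 × 0.00418400 ≈ 3.00 × 10^-5 MJ.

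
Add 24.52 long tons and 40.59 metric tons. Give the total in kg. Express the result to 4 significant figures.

24.52 long ton = 24913.5 kg and 40.59 t = 40590.0 kg.
24913.5 + 40590.0 ≈ 65500 kg.

65500 kg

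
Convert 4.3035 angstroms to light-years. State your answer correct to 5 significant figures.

4.5488e-26 light-years

1 Å = 1.05700e-26 ly.
Then 4.3035 × 1.05700e-26 ≈ 4.5488e-26 ly.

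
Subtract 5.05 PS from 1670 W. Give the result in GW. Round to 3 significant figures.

1670 W = 1.67000e-6 GW and 5.05 PS = 3.71427e-6 GW.
1.67000e-6 − 3.71427e-6 ≈ -2.04e-6 GW.

-2.04e-6 GW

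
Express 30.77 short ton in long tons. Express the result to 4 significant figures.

27.47 long ton

1 short ton = 0.892857 long tons.
30.77 × 0.892857 ≈ 27.47 long ton.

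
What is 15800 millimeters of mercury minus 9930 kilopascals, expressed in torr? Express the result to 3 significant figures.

15800 mmHg = 15800.0 torr and 9930 kPa = 74481.1 torr.
15800.0 − 74481.1 ≈ -58700 torr.

-58700 torr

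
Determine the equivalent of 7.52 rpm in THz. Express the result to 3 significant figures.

1 revolution per minute = 1.66667e-14 terahertz.
Thus 7.52 × 1.66667e-14 ≈ 1.25e-13 THz.

1.25e-13 THz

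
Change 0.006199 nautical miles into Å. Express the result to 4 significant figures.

1 nmi = 1.85200 × 10^13 angstroms.
So 0.006199 × 1.85200 × 10^13 ≈ 1.148 × 10^11 Å.

1.148 × 10^11 angstroms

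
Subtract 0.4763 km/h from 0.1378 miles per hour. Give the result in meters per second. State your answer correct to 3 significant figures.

-0.0707 m/s

0.1378 mph = 0.0616021 m/s and 0.4763 km/h = 0.132306 m/s.
0.0616021 − 0.132306 ≈ -0.0707 m/s.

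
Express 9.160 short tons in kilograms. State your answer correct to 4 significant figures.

1 short ton = 907.185 kg.
Thus 9.160 × 907.185 ≈ 8310 kg.

8310 kg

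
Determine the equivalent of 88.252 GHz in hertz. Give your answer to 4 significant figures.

1 GHz = 1.00000e+9 hertz.
So 88.252 × 1.00000e+9 ≈ 8.825e+10 Hz.

8.825e+10 Hz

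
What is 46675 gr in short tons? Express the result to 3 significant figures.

0.00333 short ton

1 grain = 7.14286 × 10^-8 short ton.
So 46675 × 7.14286 × 10^-8 ≈ 0.00333 short ton.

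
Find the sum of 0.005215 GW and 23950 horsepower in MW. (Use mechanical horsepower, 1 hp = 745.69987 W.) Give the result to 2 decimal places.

23.07 MW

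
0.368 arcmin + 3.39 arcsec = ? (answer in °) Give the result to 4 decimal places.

0.0071 °

0.368 arcmin = 0.00613333 ° and 3.39 arcsec = 0.000941667 °.
0.00613333 + 0.000941667 ≈ 0.0071 °.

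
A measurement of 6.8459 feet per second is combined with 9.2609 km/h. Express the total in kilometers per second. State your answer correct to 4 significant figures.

0.004659 kilometers per second

6.8459 ft/s = 0.00208663 km/s and 9.2609 km/h = 0.00257247 km/s.
0.00208663 + 0.00257247 ≈ 0.004659 km/s.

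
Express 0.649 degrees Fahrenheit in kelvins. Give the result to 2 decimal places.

255.73 kelvins

K = (°F + 459.67) × 5/9.
Applying the formula gives 255.73 K.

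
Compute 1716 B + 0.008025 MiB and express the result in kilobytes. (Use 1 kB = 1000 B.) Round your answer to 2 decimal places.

10.13 kB

1716 B = 1.71600 kB and 0.008025 MiB = 8.41482 kB.
1.71600 + 8.41482 ≈ 10.13 kB.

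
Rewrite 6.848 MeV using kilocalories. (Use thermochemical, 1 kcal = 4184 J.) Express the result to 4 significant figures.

1 megaelectronvolt = 3.82929e-17 kcal.
So 6.848 × 3.82929e-17 ≈ 2.622e-16 kcal.

2.622e-16 kcal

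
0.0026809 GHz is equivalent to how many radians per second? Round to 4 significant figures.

1.684 × 10^7 rad/s

1 gigahertz = 6.28319 × 10^9 rad/s.
So 0.0026809 × 6.28319 × 10^9 ≈ 1.684 × 10^7 rad/s.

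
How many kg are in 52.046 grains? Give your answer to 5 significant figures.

1 gr = 6.47989e-5 kg.
Then 52.046 × 6.47989e-5 ≈ 0.0033725 kg.

0.0033725 kilograms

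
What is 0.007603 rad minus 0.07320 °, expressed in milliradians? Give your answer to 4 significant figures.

6.325 mrad

0.007603 rad = 7.60300 mrad and 0.07320 ° = 1.27758 mrad.
7.60300 − 1.27758 ≈ 6.325 mrad.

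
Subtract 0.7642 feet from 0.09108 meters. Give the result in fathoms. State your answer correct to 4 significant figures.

-0.07756 fathom

0.09108 m = 0.0498031 fathom and 0.7642 ft = 0.127367 fathom.
0.0498031 − 0.127367 ≈ -0.07756 fathom.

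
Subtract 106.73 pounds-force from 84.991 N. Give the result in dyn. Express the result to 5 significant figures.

84.991 N = 8.49910 × 10^6 dyn and 106.73 lbf = 4.74759 × 10^7 dyn.
8.49910 × 10^6 − 4.74759 × 10^7 ≈ -3.8977 × 10^7 dyn.

-3.8977 × 10^7 dynes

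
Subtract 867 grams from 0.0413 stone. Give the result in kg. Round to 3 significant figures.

-0.605 kg

0.0413 st = 0.262267 kg and 867 g = 0.867000 kg.
0.262267 − 0.867000 ≈ -0.605 kg.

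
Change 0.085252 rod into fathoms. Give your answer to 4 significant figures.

1 rod = 2.75000 fathom.
Then 0.085252 × 2.75000 ≈ 0.2344 fathom.

0.2344 fathom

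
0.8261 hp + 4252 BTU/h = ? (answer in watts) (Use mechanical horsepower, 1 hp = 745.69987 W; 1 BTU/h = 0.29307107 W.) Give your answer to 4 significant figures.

0.8261 hp = 616.023 W and 4252 BTU/h = 1246.14 W.
616.023 + 1246.14 ≈ 1862 W.

1862 watts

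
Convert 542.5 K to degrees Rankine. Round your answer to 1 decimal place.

976.5 degrees Rankine

°R = K × 9/5.
Applying the formula gives 976.5 °R.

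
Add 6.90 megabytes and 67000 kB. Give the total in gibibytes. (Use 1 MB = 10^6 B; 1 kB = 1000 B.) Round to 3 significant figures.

0.0688 gibibytes

6.90 MB = 0.00642613 GiB and 67000 kB = 0.0623986 GiB.
0.00642613 + 0.0623986 ≈ 0.0688 GiB.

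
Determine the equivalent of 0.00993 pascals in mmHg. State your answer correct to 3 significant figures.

1 Pa = 0.00750062 mmHg.
Thus 0.00993 × 0.00750062 ≈ 7.45 × 10^-5 mmHg.

7.45 × 10^-5 mmHg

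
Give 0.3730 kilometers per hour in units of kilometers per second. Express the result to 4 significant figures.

0.0001036 km/s

1 kilometer per hour = 0.000277778 km/s.
So 0.3730 × 0.000277778 ≈ 0.0001036 km/s.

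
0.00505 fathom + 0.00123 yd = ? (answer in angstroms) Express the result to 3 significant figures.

1.04 × 10^8 Å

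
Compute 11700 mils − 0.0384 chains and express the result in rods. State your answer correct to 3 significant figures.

11700 mil = 0.0590909 rod and 0.0384 chain = 0.153600 rod.
0.0590909 − 0.153600 ≈ -0.0945 rod.

-0.0945 rods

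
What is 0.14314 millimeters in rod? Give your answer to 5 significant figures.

1 millimeter = 0.000198839 rods.
So 0.14314 × 0.000198839 ≈ 2.8462e-5 rod.

2.8462e-5 rods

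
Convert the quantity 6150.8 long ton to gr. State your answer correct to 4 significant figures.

1 long ton = 1.56800 × 10^7 grains.
6150.8 × 1.56800 × 10^7 ≈ 9.644 × 10^10 gr.

9.644 × 10^10 grains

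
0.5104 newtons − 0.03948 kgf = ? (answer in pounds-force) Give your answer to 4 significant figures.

0.02770 lbf

0.5104 N = 0.114742 lbf and 0.03948 kgf = 0.0870385 lbf.
0.114742 − 0.0870385 ≈ 0.02770 lbf.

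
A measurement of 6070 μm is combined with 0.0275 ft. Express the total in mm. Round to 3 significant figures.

14.5 mm

6070 μm = 6.07000 mm and 0.0275 ft = 8.38200 mm.
6.07000 + 8.38200 ≈ 14.5 mm.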